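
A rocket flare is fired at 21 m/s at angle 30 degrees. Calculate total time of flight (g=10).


Given: v0 = 21 m/s, theta = 30 deg, g = 10 m/s^2
sin(30) = 1/2
Using T = 2*v0*sin(theta) / g
T = 2*21*1/2 / 10
T = 21 / 10
T = 21/10 s

21/10 s


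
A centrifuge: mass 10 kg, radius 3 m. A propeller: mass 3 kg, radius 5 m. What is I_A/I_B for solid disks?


Given: M1=10 kg, R1=3 m, M2=3 kg, R2=5 m
For a disk: I = (1/2)*M*R^2, so I_A/I_B = (M1*R1^2)/(M2*R2^2)
M1*R1^2 = 10*9 = 90
M2*R2^2 = 3*25 = 75
I_A/I_B = 90/75 = 6/5

6/5


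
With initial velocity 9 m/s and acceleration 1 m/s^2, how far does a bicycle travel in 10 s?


Given: v0 = 9 m/s, a = 1 m/s^2, t = 10 s
Using s = v0*t + (1/2)*a*t^2
s = 9*10 + (1/2)*1*10^2
s = 90 + (1/2)*100
s = 90 + 50
s = 140

140 m


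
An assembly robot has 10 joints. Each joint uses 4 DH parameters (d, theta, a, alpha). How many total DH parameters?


Given: 10 joints, 4 DH parameters per joint (d, theta, a, alpha)
Total DH parameters = number_of_joints * 4
Total = 10 * 4
Total = 40

40


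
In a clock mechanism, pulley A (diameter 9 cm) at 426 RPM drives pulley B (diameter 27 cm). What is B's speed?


Given: D1 = 9 cm, w1 = 426 RPM, D2 = 27 cm
Using D1*w1 = D2*w2
w2 = D1*w1 / D2
w2 = 9*426 / 27
w2 = 3834 / 27
w2 = 142 RPM

142 RPM


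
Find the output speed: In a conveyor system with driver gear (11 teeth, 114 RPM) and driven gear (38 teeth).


Given: N1 = 11 teeth, w1 = 114 RPM, N2 = 38 teeth
Using N1*w1 = N2*w2
w2 = N1*w1 / N2
w2 = 11*114 / 38
w2 = 1254 / 38
w2 = 33 RPM

33 RPM


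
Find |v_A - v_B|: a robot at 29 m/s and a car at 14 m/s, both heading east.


Given: v_A = 29 m/s east, v_B = 14 m/s east
Both move in the same direction; relative speed = |v_A - v_B|
|29 - 14| = |15|
= 15 m/s

15 m/s


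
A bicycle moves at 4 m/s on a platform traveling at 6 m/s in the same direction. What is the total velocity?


Given: object velocity = 4 m/s, platform velocity = 6 m/s (same direction)
Using classical velocity addition: v_total = v_object + v_platform
v_total = 4 + 6
v_total = 10 m/s

10 m/s


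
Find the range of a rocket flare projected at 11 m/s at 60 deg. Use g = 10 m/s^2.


Given: v0 = 11 m/s, theta = 60 deg, g = 10 m/s^2
sin(2*60) = sin(120) = sqrt(3)/2
Using R = v0^2 * sin(2*theta) / g
R = 11^2 * (sqrt(3)/2) / 10
R = 121 * sqrt(3) / 20
R = 121/20*sqrt(3) m

121/20*sqrt(3) m


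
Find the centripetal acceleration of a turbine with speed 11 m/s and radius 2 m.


Given: v = 11 m/s, r = 2 m
Using a_c = v^2 / r
a_c = 11^2 / 2
a_c = 121 / 2
a_c = 121/2 m/s^2

121/2 m/s^2


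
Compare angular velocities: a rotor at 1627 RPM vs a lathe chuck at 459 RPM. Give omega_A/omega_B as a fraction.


Given: RPM_A = 1627, RPM_B = 459
omega = 2*pi*RPM/60, so omega_A/omega_B = RPM_A / RPM_B
omega_A/omega_B = 1627 / 459
omega_A/omega_B = 1627/459

1627/459


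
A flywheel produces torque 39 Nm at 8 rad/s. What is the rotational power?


Given: tau = 39 Nm, omega = 8 rad/s
Using P = tau * omega
P = 39 * 8
P = 312 W

312 W


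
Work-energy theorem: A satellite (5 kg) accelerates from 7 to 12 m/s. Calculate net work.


Given: m = 5 kg, v0 = 7 m/s, v = 12 m/s
Using W = (1/2)*m*(v^2 - v0^2)
v^2 = 12^2 = 144
v0^2 = 7^2 = 49
v^2 - v0^2 = 144 - 49 = 95
W = (1/2)*5*95 = 475/2 J

475/2 J


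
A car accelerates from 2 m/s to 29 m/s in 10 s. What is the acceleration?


Given: initial velocity v0 = 2 m/s, final velocity v = 29 m/s, time t = 10 s
Using a = (v - v0) / t
a = (29 - 2) / 10
a = 27 / 10
a = 27/10 m/s^2

27/10 m/s^2


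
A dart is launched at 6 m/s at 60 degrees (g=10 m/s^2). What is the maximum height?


Given: v0 = 6 m/s, theta = 60 deg, g = 10 m/s^2
sin^2(60) = 3/4
Using H = v0^2 * sin^2(theta) / (2*g)
H = 6^2 * 3/4 / (2*10)
H = 36 * 3/4 / 20
H = 27 / 20
H = 27/20 m

27/20 m


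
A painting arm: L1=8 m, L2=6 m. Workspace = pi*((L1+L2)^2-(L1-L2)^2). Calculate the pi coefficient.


Given: L1 = 8, L2 = 6
(L1+L2)^2 = (14)^2 = 196
(L1-L2)^2 = (2)^2 = 4
Difference = 196 - 4 = 192
This equals 4*L1*L2 = 4*8*6 = 192
Workspace area = 192*pi

192


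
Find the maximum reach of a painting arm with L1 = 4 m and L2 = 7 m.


Given: L1 = 4 m, L2 = 7 m
For a 2-link planar arm, max reach = L1 + L2 (fully extended)
Max reach = 4 + 7
Max reach = 11 m

11 m


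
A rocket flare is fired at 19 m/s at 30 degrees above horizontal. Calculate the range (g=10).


Given: v0 = 19 m/s, theta = 30 deg, g = 10 m/s^2
sin(2*30) = sin(60) = sqrt(3)/2
Using R = v0^2 * sin(2*theta) / g
R = 19^2 * (sqrt(3)/2) / 10
R = 361 * sqrt(3) / 20
R = 361/20*sqrt(3) m

361/20*sqrt(3) m


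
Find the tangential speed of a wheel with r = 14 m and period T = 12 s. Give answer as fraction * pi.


Given: radius r = 14 m, period T = 12 s
Using v = 2*pi*r / T
v = 2*pi*14 / 12
v = 28*pi / 12
v = 7/3*pi m/s

7/3*pi m/s


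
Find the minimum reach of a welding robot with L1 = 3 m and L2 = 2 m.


Given: L1 = 3 m, L2 = 2 m
For a 2-link planar arm, min reach = |L1 - L2| (second link folded back)
Min reach = |3 - 2|
Min reach = 1 m

1 m


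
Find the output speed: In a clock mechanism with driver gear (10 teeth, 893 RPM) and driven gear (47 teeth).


Given: N1 = 10 teeth, w1 = 893 RPM, N2 = 47 teeth
Using N1*w1 = N2*w2
w2 = N1*w1 / N2
w2 = 10*893 / 47
w2 = 8930 / 47
w2 = 190 RPM

190 RPM


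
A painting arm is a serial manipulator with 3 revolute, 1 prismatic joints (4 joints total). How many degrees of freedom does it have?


Given: serial robot with 3 revolute, 1 prismatic joints
DOF contribution per joint type: revolute=1, prismatic=1, spherical=3, fixed=0
DOF = 3*1 + 1*1
DOF = 4

4


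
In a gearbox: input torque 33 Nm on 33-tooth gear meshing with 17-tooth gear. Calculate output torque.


Given: N1 = 33, N2 = 17, T1 = 33 Nm
Using T2/T1 = N2/N1
T2 = T1 * N2 / N1
T2 = 33 * 17 / 33
T2 = 561 / 33
T2 = 17 Nm

17 Nm


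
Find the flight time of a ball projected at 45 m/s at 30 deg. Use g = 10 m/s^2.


Given: v0 = 45 m/s, theta = 30 deg, g = 10 m/s^2
sin(30) = 1/2
Using T = 2*v0*sin(theta) / g
T = 2*45*1/2 / 10
T = 45 / 10
T = 9/2 s

9/2 s


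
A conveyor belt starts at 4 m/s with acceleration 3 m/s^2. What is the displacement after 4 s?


Given: v0 = 4 m/s, a = 3 m/s^2, t = 4 s
Using s = v0*t + (1/2)*a*t^2
s = 4*4 + (1/2)*3*4^2
s = 16 + (1/2)*48
s = 16 + 24
s = 40

40 m


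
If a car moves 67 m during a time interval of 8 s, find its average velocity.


Given: distance d = 67 m, time t = 8 s
Using v = d / t
v = 67 / 8
v = 67/8 m/s

67/8 m/s


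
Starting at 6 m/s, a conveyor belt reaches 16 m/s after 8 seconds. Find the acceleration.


Given: initial velocity v0 = 6 m/s, final velocity v = 16 m/s, time t = 8 s
Using a = (v - v0) / t
a = (16 - 6) / 8
a = 10 / 8
a = 5/4 m/s^2

5/4 m/s^2


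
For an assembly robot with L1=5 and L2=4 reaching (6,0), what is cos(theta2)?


Given: L1 = 5, L2 = 4, target (x, y) = (6, 0)
Using cos(theta2) = (x^2 + y^2 - L1^2 - L2^2) / (2*L1*L2)
x^2 + y^2 = 6^2 + 0 = 36
L1^2 + L2^2 = 25 + 16 = 41
Numerator = 36 - 41 = -5
Denominator = 2*5*4 = 40
cos(theta2) = -5/40 = -1/8

-1/8


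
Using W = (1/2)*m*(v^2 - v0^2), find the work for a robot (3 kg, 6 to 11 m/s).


Given: m = 3 kg, v0 = 6 m/s, v = 11 m/s
Using W = (1/2)*m*(v^2 - v0^2)
v^2 = 11^2 = 121
v0^2 = 6^2 = 36
v^2 - v0^2 = 121 - 36 = 85
W = (1/2)*3*85 = 255/2 J

255/2 J


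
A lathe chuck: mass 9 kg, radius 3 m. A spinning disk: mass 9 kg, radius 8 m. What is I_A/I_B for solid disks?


Given: M1=9 kg, R1=3 m, M2=9 kg, R2=8 m
For a disk: I = (1/2)*M*R^2, so I_A/I_B = (M1*R1^2)/(M2*R2^2)
M1*R1^2 = 9*9 = 81
M2*R2^2 = 9*64 = 576
I_A/I_B = 81/576 = 9/64

9/64


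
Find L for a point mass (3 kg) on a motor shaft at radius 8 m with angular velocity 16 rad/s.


Given: m = 3 kg, r = 8 m, omega = 16 rad/s
For a point mass: I = m*r^2
I = 3*8^2 = 3*64 = 192
L = I*omega = 192*16
L = 3072 kg*m^2/s

3072 kg*m^2/s


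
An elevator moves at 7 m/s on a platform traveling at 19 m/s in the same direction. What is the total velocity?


Given: object velocity = 7 m/s, platform velocity = 19 m/s (same direction)
Using classical velocity addition: v_total = v_object + v_platform
v_total = 7 + 19
v_total = 26 m/s

26 m/s


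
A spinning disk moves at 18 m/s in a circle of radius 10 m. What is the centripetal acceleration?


Given: v = 18 m/s, r = 10 m
Using a_c = v^2 / r
a_c = 18^2 / 10
a_c = 324 / 10
a_c = 162/5 m/s^2

162/5 m/s^2


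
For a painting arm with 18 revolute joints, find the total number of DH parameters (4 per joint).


Given: 18 joints, 4 DH parameters per joint (d, theta, a, alpha)
Total DH parameters = number_of_joints * 4
Total = 18 * 4
Total = 72

72


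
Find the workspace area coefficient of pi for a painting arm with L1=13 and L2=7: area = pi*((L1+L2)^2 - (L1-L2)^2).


Given: L1 = 13, L2 = 7
(L1+L2)^2 = (20)^2 = 400
(L1-L2)^2 = (6)^2 = 36
Difference = 400 - 36 = 364
This equals 4*L1*L2 = 4*13*7 = 364
Workspace area = 364*pi

364


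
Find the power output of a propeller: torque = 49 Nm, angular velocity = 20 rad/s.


Given: tau = 49 Nm, omega = 20 rad/s
Using P = tau * omega
P = 49 * 20
P = 980 W

980 W


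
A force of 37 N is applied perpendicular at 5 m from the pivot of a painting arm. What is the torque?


Given: F = 37 N, r = 5 m, angle = 90 deg (perpendicular)
Using tau = F * r * sin(90)
sin(90) = 1
tau = 37 * 5 * 1
tau = 185 Nm

185 Nm


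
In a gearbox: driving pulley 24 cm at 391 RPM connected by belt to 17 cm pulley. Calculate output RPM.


Given: D1 = 24 cm, w1 = 391 RPM, D2 = 17 cm
Using D1*w1 = D2*w2
w2 = D1*w1 / D2
w2 = 24*391 / 17
w2 = 9384 / 17
w2 = 552 RPM

552 RPM


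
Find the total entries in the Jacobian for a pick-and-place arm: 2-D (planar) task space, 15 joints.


Given: task space dimension = 2, joints = 15
Jacobian is a 2 x 15 matrix
Total entries = rows * columns
Total = 2 * 15
Total = 30

30


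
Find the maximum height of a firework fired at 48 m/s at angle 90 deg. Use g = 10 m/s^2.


Given: v0 = 48 m/s, theta = 90 deg, g = 10 m/s^2
sin^2(90) = 1
Using H = v0^2 * sin^2(theta) / (2*g)
H = 48^2 * 1 / (2*10)
H = 2304 * 1 / 20
H = 2304 / 20
H = 576/5 m

576/5 m


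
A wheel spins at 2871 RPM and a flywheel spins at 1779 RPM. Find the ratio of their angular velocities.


Given: RPM_A = 2871, RPM_B = 1779
omega = 2*pi*RPM/60, so omega_A/omega_B = RPM_A / RPM_B
omega_A/omega_B = 2871 / 1779
omega_A/omega_B = 957/593

957/593


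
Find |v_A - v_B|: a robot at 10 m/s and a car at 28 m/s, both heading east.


Given: v_A = 10 m/s east, v_B = 28 m/s east
Both move in the same direction; relative speed = |v_A - v_B|
|10 - 28| = |-18|
= 18 m/s

18 m/s


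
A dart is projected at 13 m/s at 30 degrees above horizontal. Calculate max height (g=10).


Given: v0 = 13 m/s, theta = 30 deg, g = 10 m/s^2
sin^2(30) = 1/4
Using H = v0^2 * sin^2(theta) / (2*g)
H = 13^2 * 1/4 / (2*10)
H = 169 * 1/4 / 20
H = 169/4 / 20
H = 169/80 m

169/80 m


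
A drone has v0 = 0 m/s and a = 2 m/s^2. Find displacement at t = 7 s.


Given: v0 = 0 m/s, a = 2 m/s^2, t = 7 s
Using s = v0*t + (1/2)*a*t^2
s = 0*7 + (1/2)*2*7^2
s = 0 + (1/2)*98
s = 0 + 49
s = 49

49 m


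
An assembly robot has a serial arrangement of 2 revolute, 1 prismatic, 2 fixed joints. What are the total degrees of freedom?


Given: serial robot with 2 revolute, 1 prismatic, 2 fixed joints
DOF contribution per joint type: revolute=1, prismatic=1, spherical=3, fixed=0
DOF = 2*1 + 1*1 + 2*0
DOF = 3

3


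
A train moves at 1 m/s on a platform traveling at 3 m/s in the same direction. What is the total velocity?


Given: object velocity = 1 m/s, platform velocity = 3 m/s (same direction)
Using classical velocity addition: v_total = v_object + v_platform
v_total = 1 + 3
v_total = 4 m/s

4 m/s


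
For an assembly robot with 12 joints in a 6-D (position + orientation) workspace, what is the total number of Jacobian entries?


Given: task space dimension = 6, joints = 12
Jacobian is a 6 x 12 matrix
Total entries = rows * columns
Total = 6 * 12
Total = 72

72


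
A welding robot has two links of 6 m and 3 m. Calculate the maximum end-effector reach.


Given: L1 = 6 m, L2 = 3 m
For a 2-link planar arm, max reach = L1 + L2 (fully extended)
Max reach = 6 + 3
Max reach = 9 m

9 m


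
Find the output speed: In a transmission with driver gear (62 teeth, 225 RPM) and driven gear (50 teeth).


Given: N1 = 62 teeth, w1 = 225 RPM, N2 = 50 teeth
Using N1*w1 = N2*w2
w2 = N1*w1 / N2
w2 = 62*225 / 50
w2 = 13950 / 50
w2 = 279 RPM

279 RPM


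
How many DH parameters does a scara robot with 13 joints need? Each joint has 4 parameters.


Given: 13 joints, 4 DH parameters per joint (d, theta, a, alpha)
Total DH parameters = number_of_joints * 4
Total = 13 * 4
Total = 52

52


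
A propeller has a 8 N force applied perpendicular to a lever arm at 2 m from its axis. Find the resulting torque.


Given: F = 8 N, r = 2 m, angle = 90 deg (perpendicular)
Using tau = F * r * sin(90)
sin(90) = 1
tau = 8 * 2 * 1
tau = 16 Nm

16 Nm


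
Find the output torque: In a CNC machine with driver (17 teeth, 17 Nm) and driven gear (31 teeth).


Given: N1 = 17, N2 = 31, T1 = 17 Nm
Using T2/T1 = N2/N1
T2 = T1 * N2 / N1
T2 = 17 * 31 / 17
T2 = 527 / 17
T2 = 31 Nm

31 Nm


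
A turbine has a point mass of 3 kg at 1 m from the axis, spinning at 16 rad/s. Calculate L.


Given: m = 3 kg, r = 1 m, omega = 16 rad/s
For a point mass: I = m*r^2
I = 3*1^2 = 3*1 = 3
L = I*omega = 3*16
L = 48 kg*m^2/s

48 kg*m^2/s


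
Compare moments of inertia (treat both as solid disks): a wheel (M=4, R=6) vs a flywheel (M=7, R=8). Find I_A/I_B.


Given: M1=4 kg, R1=6 m, M2=7 kg, R2=8 m
For a disk: I = (1/2)*M*R^2, so I_A/I_B = (M1*R1^2)/(M2*R2^2)
M1*R1^2 = 4*36 = 144
M2*R2^2 = 7*64 = 448
I_A/I_B = 144/448 = 9/28

9/28


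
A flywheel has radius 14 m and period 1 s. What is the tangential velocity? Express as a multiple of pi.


Given: radius r = 14 m, period T = 1 s
Using v = 2*pi*r / T
v = 2*pi*14 / 1
v = 28*pi / 1
v = 28*pi m/s

28*pi m/s


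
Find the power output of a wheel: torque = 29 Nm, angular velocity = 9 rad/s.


Given: tau = 29 Nm, omega = 9 rad/s
Using P = tau * omega
P = 29 * 9
P = 261 W

261 W


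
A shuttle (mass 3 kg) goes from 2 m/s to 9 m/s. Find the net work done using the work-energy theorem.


Given: m = 3 kg, v0 = 2 m/s, v = 9 m/s
Using W = (1/2)*m*(v^2 - v0^2)
v^2 = 9^2 = 81
v0^2 = 2^2 = 4
v^2 - v0^2 = 81 - 4 = 77
W = (1/2)*3*77 = 231/2 J

231/2 J


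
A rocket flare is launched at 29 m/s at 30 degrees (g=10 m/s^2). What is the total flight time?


Given: v0 = 29 m/s, theta = 30 deg, g = 10 m/s^2
sin(30) = 1/2
Using T = 2*v0*sin(theta) / g
T = 2*29*1/2 / 10
T = 29 / 10
T = 29/10 s

29/10 s


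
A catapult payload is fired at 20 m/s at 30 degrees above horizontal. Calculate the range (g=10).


Given: v0 = 20 m/s, theta = 30 deg, g = 10 m/s^2
sin(2*30) = sin(60) = sqrt(3)/2
Using R = v0^2 * sin(2*theta) / g
R = 20^2 * (sqrt(3)/2) / 10
R = 400 * sqrt(3) / 20
R = 20*sqrt(3) m

20*sqrt(3) m


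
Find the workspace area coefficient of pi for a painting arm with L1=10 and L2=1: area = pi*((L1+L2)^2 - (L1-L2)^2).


Given: L1 = 10, L2 = 1
(L1+L2)^2 = (11)^2 = 121
(L1-L2)^2 = (9)^2 = 81
Difference = 121 - 81 = 40
This equals 4*L1*L2 = 4*10*1 = 40
Workspace area = 40*pi

40


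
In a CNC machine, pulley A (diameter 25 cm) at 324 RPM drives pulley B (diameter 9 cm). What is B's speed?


Given: D1 = 25 cm, w1 = 324 RPM, D2 = 9 cm
Using D1*w1 = D2*w2
w2 = D1*w1 / D2
w2 = 25*324 / 9
w2 = 8100 / 9
w2 = 900 RPM

900 RPM


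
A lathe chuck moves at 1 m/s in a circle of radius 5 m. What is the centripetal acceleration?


Given: v = 1 m/s, r = 5 m
Using a_c = v^2 / r
a_c = 1^2 / 5
a_c = 1 / 5
a_c = 1/5 m/s^2

1/5 m/s^2


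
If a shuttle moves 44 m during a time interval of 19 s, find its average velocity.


Given: distance d = 44 m, time t = 19 s
Using v = d / t
v = 44 / 19
v = 44/19 m/s

44/19 m/s


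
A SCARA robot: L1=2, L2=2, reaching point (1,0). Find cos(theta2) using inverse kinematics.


Given: L1 = 2, L2 = 2, target (x, y) = (1, 0)
Using cos(theta2) = (x^2 + y^2 - L1^2 - L2^2) / (2*L1*L2)
x^2 + y^2 = 1^2 + 0 = 1
L1^2 + L2^2 = 4 + 4 = 8
Numerator = 1 - 8 = -7
Denominator = 2*2*2 = 8
cos(theta2) = -7/8 = -7/8

-7/8


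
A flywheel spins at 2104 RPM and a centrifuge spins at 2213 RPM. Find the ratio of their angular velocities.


Given: RPM_A = 2104, RPM_B = 2213
omega = 2*pi*RPM/60, so omega_A/omega_B = RPM_A / RPM_B
omega_A/omega_B = 2104 / 2213
omega_A/omega_B = 2104/2213

2104/2213


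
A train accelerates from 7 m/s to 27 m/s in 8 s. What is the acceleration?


Given: initial velocity v0 = 7 m/s, final velocity v = 27 m/s, time t = 8 s
Using a = (v - v0) / t
a = (27 - 7) / 8
a = 20 / 8
a = 5/2 m/s^2

5/2 m/s^2


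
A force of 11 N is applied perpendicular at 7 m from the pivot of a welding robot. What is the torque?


Given: F = 11 N, r = 7 m, angle = 90 deg (perpendicular)
Using tau = F * r * sin(90)
sin(90) = 1
tau = 11 * 7 * 1
tau = 77 Nm

77 Nm


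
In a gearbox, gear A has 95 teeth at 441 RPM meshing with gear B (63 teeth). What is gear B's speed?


Given: N1 = 95 teeth, w1 = 441 RPM, N2 = 63 teeth
Using N1*w1 = N2*w2
w2 = N1*w1 / N2
w2 = 95*441 / 63
w2 = 41895 / 63
w2 = 665 RPM

665 RPM


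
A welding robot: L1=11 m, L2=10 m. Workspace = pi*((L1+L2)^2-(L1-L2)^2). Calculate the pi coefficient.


Given: L1 = 11, L2 = 10
(L1+L2)^2 = (21)^2 = 441
(L1-L2)^2 = (1)^2 = 1
Difference = 441 - 1 = 440
This equals 4*L1*L2 = 4*11*10 = 440
Workspace area = 440*pi

440


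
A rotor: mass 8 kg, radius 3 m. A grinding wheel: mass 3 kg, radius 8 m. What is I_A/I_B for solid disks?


Given: M1=8 kg, R1=3 m, M2=3 kg, R2=8 m
For a disk: I = (1/2)*M*R^2, so I_A/I_B = (M1*R1^2)/(M2*R2^2)
M1*R1^2 = 8*9 = 72
M2*R2^2 = 3*64 = 192
I_A/I_B = 72/192 = 3/8

3/8


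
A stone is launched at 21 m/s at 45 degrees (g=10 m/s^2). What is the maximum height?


Given: v0 = 21 m/s, theta = 45 deg, g = 10 m/s^2
sin^2(45) = 1/2
Using H = v0^2 * sin^2(theta) / (2*g)
H = 21^2 * 1/2 / (2*10)
H = 441 * 1/2 / 20
H = 441/2 / 20
H = 441/40 m

441/40 m


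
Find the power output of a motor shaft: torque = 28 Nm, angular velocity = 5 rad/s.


Given: tau = 28 Nm, omega = 5 rad/s
Using P = tau * omega
P = 28 * 5
P = 140 W

140 W


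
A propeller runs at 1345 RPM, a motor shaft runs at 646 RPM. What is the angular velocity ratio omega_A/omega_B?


Given: RPM_A = 1345, RPM_B = 646
omega = 2*pi*RPM/60, so omega_A/omega_B = RPM_A / RPM_B
omega_A/omega_B = 1345 / 646
omega_A/omega_B = 1345/646

1345/646


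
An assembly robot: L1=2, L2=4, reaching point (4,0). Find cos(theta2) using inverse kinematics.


Given: L1 = 2, L2 = 4, target (x, y) = (4, 0)
Using cos(theta2) = (x^2 + y^2 - L1^2 - L2^2) / (2*L1*L2)
x^2 + y^2 = 4^2 + 0 = 16
L1^2 + L2^2 = 4 + 16 = 20
Numerator = 16 - 20 = -4
Denominator = 2*2*4 = 16
cos(theta2) = -4/16 = -1/4

-1/4


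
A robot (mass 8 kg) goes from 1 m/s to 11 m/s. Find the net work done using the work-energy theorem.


Given: m = 8 kg, v0 = 1 m/s, v = 11 m/s
Using W = (1/2)*m*(v^2 - v0^2)
v^2 = 11^2 = 121
v0^2 = 1^2 = 1
v^2 - v0^2 = 121 - 1 = 120
W = (1/2)*8*120 = 480 J

480 J


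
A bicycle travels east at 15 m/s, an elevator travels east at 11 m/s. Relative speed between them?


Given: v_A = 15 m/s east, v_B = 11 m/s east
Both move in the same direction; relative speed = |v_A - v_B|
|15 - 11| = |4|
= 4 m/s

4 m/s


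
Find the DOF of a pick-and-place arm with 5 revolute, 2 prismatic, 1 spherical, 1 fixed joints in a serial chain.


Given: serial robot with 5 revolute, 2 prismatic, 1 spherical, 1 fixed joints
DOF contribution per joint type: revolute=1, prismatic=1, spherical=3, fixed=0
DOF = 5*1 + 2*1 + 1*3 + 1*0
DOF = 10

10


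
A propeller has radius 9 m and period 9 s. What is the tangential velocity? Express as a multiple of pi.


Given: radius r = 9 m, period T = 9 s
Using v = 2*pi*r / T
v = 2*pi*9 / 9
v = 18*pi / 9
v = 2*pi m/s

2*pi m/s


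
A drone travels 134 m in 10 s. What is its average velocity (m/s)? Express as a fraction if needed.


Given: distance d = 134 m, time t = 10 s
Using v = d / t
v = 134 / 10
v = 67/5 m/s

67/5 m/s


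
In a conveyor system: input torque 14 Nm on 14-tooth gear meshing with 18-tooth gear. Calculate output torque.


Given: N1 = 14, N2 = 18, T1 = 14 Nm
Using T2/T1 = N2/N1
T2 = T1 * N2 / N1
T2 = 14 * 18 / 14
T2 = 252 / 14
T2 = 18 Nm

18 Nm


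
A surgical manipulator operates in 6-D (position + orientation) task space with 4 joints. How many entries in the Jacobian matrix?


Given: task space dimension = 6, joints = 4
Jacobian is a 6 x 4 matrix
Total entries = rows * columns
Total = 6 * 4
Total = 24

24


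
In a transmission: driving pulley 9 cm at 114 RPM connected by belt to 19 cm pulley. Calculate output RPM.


Given: D1 = 9 cm, w1 = 114 RPM, D2 = 19 cm
Using D1*w1 = D2*w2
w2 = D1*w1 / D2
w2 = 9*114 / 19
w2 = 1026 / 19
w2 = 54 RPM

54 RPM


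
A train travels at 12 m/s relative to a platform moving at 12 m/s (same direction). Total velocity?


Given: object velocity = 12 m/s, platform velocity = 12 m/s (same direction)
Using classical velocity addition: v_total = v_object + v_platform
v_total = 12 + 12
v_total = 24 m/s

24 m/s


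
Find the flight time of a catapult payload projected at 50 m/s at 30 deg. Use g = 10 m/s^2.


Given: v0 = 50 m/s, theta = 30 deg, g = 10 m/s^2
sin(30) = 1/2
Using T = 2*v0*sin(theta) / g
T = 2*50*1/2 / 10
T = 50 / 10
T = 5 s

5 s


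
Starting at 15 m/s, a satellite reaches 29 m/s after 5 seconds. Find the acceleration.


Given: initial velocity v0 = 15 m/s, final velocity v = 29 m/s, time t = 5 s
Using a = (v - v0) / t
a = (29 - 15) / 5
a = 14 / 5
a = 14/5 m/s^2

14/5 m/s^2


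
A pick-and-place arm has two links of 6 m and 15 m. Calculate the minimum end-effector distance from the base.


Given: L1 = 6 m, L2 = 15 m
For a 2-link planar arm, min reach = |L1 - L2| (second link folded back)
Min reach = |6 - 15|
Min reach = 9 m

9 m


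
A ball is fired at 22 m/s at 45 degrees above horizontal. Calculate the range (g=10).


Given: v0 = 22 m/s, theta = 45 deg, g = 10 m/s^2
sin(2*45) = sin(90) = 1
Using R = v0^2 * sin(2*theta) / g
R = 22^2 * 1 / 10
R = 484 / 10
R = 242/5 m

242/5 m


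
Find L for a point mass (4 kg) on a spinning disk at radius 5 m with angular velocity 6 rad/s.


Given: m = 4 kg, r = 5 m, omega = 6 rad/s
For a point mass: I = m*r^2
I = 4*5^2 = 4*25 = 100
L = I*omega = 100*6
L = 600 kg*m^2/s

600 kg*m^2/s


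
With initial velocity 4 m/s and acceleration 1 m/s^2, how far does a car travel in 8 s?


Given: v0 = 4 m/s, a = 1 m/s^2, t = 8 s
Using s = v0*t + (1/2)*a*t^2
s = 4*8 + (1/2)*1*8^2
s = 32 + (1/2)*64
s = 32 + 32
s = 64

64 m


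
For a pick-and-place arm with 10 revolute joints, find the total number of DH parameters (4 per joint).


Given: 10 joints, 4 DH parameters per joint (d, theta, a, alpha)
Total DH parameters = number_of_joints * 4
Total = 10 * 4
Total = 40

40


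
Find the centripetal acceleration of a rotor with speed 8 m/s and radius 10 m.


Given: v = 8 m/s, r = 10 m
Using a_c = v^2 / r
a_c = 8^2 / 10
a_c = 64 / 10
a_c = 32/5 m/s^2

32/5 m/s^2


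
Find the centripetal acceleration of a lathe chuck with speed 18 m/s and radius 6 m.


Given: v = 18 m/s, r = 6 m
Using a_c = v^2 / r
a_c = 18^2 / 6
a_c = 324 / 6
a_c = 54 m/s^2

54 m/s^2


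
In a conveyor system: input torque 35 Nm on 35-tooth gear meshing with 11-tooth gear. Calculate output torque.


Given: N1 = 35, N2 = 11, T1 = 35 Nm
Using T2/T1 = N2/N1
T2 = T1 * N2 / N1
T2 = 35 * 11 / 35
T2 = 385 / 35
T2 = 11 Nm

11 Nm


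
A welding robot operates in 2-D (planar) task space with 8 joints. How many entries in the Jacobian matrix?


Given: task space dimension = 2, joints = 8
Jacobian is a 2 x 8 matrix
Total entries = rows * columns
Total = 2 * 8
Total = 16

16


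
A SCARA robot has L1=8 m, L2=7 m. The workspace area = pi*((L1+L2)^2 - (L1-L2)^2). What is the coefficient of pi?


Given: L1 = 8, L2 = 7
(L1+L2)^2 = (15)^2 = 225
(L1-L2)^2 = (1)^2 = 1
Difference = 225 - 1 = 224
This equals 4*L1*L2 = 4*8*7 = 224
Workspace area = 224*pi

224


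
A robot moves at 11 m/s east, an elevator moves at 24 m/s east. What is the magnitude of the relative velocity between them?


Given: v_A = 11 m/s east, v_B = 24 m/s east
Both move in the same direction; relative speed = |v_A - v_B|
|11 - 24| = |-13|
= 13 m/s

13 m/s


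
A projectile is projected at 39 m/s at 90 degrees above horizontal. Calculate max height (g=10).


Given: v0 = 39 m/s, theta = 90 deg, g = 10 m/s^2
sin^2(90) = 1
Using H = v0^2 * sin^2(theta) / (2*g)
H = 39^2 * 1 / (2*10)
H = 1521 * 1 / 20
H = 1521 / 20
H = 1521/20 m

1521/20 m


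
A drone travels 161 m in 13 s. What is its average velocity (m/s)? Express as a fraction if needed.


Given: distance d = 161 m, time t = 13 s
Using v = d / t
v = 161 / 13
v = 161/13 m/s

161/13 m/s


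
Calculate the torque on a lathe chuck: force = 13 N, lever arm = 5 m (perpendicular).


Given: F = 13 N, r = 5 m, angle = 90 deg (perpendicular)
Using tau = F * r * sin(90)
sin(90) = 1
tau = 13 * 5 * 1
tau = 65 Nm

65 Nm


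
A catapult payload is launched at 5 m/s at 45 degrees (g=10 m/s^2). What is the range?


Given: v0 = 5 m/s, theta = 45 deg, g = 10 m/s^2
sin(2*45) = sin(90) = 1
Using R = v0^2 * sin(2*theta) / g
R = 5^2 * 1 / 10
R = 25 / 10
R = 5/2 m

5/2 m


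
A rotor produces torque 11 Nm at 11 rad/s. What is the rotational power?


Given: tau = 11 Nm, omega = 11 rad/s
Using P = tau * omega
P = 11 * 11
P = 121 W

121 W


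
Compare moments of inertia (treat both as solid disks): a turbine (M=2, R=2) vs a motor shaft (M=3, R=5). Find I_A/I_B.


Given: M1=2 kg, R1=2 m, M2=3 kg, R2=5 m
For a disk: I = (1/2)*M*R^2, so I_A/I_B = (M1*R1^2)/(M2*R2^2)
M1*R1^2 = 2*4 = 8
M2*R2^2 = 3*25 = 75
I_A/I_B = 8/75 = 8/75

8/75


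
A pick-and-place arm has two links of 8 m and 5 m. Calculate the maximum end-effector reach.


Given: L1 = 8 m, L2 = 5 m
For a 2-link planar arm, max reach = L1 + L2 (fully extended)
Max reach = 8 + 5
Max reach = 13 m

13 m


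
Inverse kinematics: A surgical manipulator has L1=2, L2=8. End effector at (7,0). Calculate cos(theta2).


Given: L1 = 2, L2 = 8, target (x, y) = (7, 0)
Using cos(theta2) = (x^2 + y^2 - L1^2 - L2^2) / (2*L1*L2)
x^2 + y^2 = 7^2 + 0 = 49
L1^2 + L2^2 = 4 + 64 = 68
Numerator = 49 - 68 = -19
Denominator = 2*2*8 = 32
cos(theta2) = -19/32 = -19/32

-19/32


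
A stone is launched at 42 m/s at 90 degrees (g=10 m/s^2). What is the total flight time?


Given: v0 = 42 m/s, theta = 90 deg, g = 10 m/s^2
sin(90) = 1
Using T = 2*v0*sin(theta) / g
T = 2*42*1 / 10
T = 84 / 10
T = 42/5 s

42/5 s


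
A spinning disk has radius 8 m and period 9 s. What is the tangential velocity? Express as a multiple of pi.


Given: radius r = 8 m, period T = 9 s
Using v = 2*pi*r / T
v = 2*pi*8 / 9
v = 16*pi / 9
v = 16/9*pi m/s

16/9*pi m/s


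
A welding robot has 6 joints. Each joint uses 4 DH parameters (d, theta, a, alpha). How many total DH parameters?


Given: 6 joints, 4 DH parameters per joint (d, theta, a, alpha)
Total DH parameters = number_of_joints * 4
Total = 6 * 4
Total = 24

24


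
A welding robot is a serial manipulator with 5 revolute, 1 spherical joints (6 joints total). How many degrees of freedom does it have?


Given: serial robot with 5 revolute, 1 spherical joints
DOF contribution per joint type: revolute=1, prismatic=1, spherical=3, fixed=0
DOF = 5*1 + 1*3
DOF = 8

8


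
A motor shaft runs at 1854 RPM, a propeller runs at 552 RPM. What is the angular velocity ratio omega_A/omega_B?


Given: RPM_A = 1854, RPM_B = 552
omega = 2*pi*RPM/60, so omega_A/omega_B = RPM_A / RPM_B
omega_A/omega_B = 1854 / 552
omega_A/omega_B = 309/92

309/92


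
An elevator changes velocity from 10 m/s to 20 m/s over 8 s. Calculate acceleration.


Given: initial velocity v0 = 10 m/s, final velocity v = 20 m/s, time t = 8 s
Using a = (v - v0) / t
a = (20 - 10) / 8
a = 10 / 8
a = 5/4 m/s^2

5/4 m/s^2


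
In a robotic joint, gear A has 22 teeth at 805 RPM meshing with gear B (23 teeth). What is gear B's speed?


Given: N1 = 22 teeth, w1 = 805 RPM, N2 = 23 teeth
Using N1*w1 = N2*w2
w2 = N1*w1 / N2
w2 = 22*805 / 23
w2 = 17710 / 23
w2 = 770 RPM

770 RPM


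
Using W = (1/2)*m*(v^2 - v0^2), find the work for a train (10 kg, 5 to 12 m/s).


Given: m = 10 kg, v0 = 5 m/s, v = 12 m/s
Using W = (1/2)*m*(v^2 - v0^2)
v^2 = 12^2 = 144
v0^2 = 5^2 = 25
v^2 - v0^2 = 144 - 25 = 119
W = (1/2)*10*119 = 595 J

595 J


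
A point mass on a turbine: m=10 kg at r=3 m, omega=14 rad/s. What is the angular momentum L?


Given: m = 10 kg, r = 3 m, omega = 14 rad/s
For a point mass: I = m*r^2
I = 10*3^2 = 10*9 = 90
L = I*omega = 90*14
L = 1260 kg*m^2/s

1260 kg*m^2/s


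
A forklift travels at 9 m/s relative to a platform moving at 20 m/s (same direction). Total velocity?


Given: object velocity = 9 m/s, platform velocity = 20 m/s (same direction)
Using classical velocity addition: v_total = v_object + v_platform
v_total = 9 + 20
v_total = 29 m/s

29 m/s


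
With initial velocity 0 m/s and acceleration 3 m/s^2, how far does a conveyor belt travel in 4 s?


Given: v0 = 0 m/s, a = 3 m/s^2, t = 4 s
Using s = v0*t + (1/2)*a*t^2
s = 0*4 + (1/2)*3*4^2
s = 0 + (1/2)*48
s = 0 + 24
s = 24

24 m


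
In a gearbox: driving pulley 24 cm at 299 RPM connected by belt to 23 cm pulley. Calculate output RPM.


Given: D1 = 24 cm, w1 = 299 RPM, D2 = 23 cm
Using D1*w1 = D2*w2
w2 = D1*w1 / D2
w2 = 24*299 / 23
w2 = 7176 / 23
w2 = 312 RPM

312 RPM


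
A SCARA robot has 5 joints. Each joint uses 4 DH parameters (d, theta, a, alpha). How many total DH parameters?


Given: 5 joints, 4 DH parameters per joint (d, theta, a, alpha)
Total DH parameters = number_of_joints * 4
Total = 5 * 4
Total = 20

20


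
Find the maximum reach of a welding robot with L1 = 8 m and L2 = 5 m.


Given: L1 = 8 m, L2 = 5 m
For a 2-link planar arm, max reach = L1 + L2 (fully extended)
Max reach = 8 + 5
Max reach = 13 m

13 m


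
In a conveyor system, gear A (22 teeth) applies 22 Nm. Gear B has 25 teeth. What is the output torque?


Given: N1 = 22, N2 = 25, T1 = 22 Nm
Using T2/T1 = N2/N1
T2 = T1 * N2 / N1
T2 = 22 * 25 / 22
T2 = 550 / 22
T2 = 25 Nm

25 Nm


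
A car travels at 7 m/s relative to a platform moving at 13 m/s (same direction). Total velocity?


Given: object velocity = 7 m/s, platform velocity = 13 m/s (same direction)
Using classical velocity addition: v_total = v_object + v_platform
v_total = 7 + 13
v_total = 20 m/s

20 m/s


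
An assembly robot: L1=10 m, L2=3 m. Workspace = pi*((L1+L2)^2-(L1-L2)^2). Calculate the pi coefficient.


Given: L1 = 10, L2 = 3
(L1+L2)^2 = (13)^2 = 169
(L1-L2)^2 = (7)^2 = 49
Difference = 169 - 49 = 120
This equals 4*L1*L2 = 4*10*3 = 120
Workspace area = 120*pi

120


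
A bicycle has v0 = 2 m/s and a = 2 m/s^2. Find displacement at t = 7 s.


Given: v0 = 2 m/s, a = 2 m/s^2, t = 7 s
Using s = v0*t + (1/2)*a*t^2
s = 2*7 + (1/2)*2*7^2
s = 14 + (1/2)*98
s = 14 + 49
s = 63

63 m


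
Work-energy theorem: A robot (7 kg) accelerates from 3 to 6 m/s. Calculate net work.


Given: m = 7 kg, v0 = 3 m/s, v = 6 m/s
Using W = (1/2)*m*(v^2 - v0^2)
v^2 = 6^2 = 36
v0^2 = 3^2 = 9
v^2 - v0^2 = 36 - 9 = 27
W = (1/2)*7*27 = 189/2 J

189/2 J


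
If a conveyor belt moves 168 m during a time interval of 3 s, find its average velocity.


Given: distance d = 168 m, time t = 3 s
Using v = d / t
v = 168 / 3
v = 56 m/s

56 m/s


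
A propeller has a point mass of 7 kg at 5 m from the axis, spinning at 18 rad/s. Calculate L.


Given: m = 7 kg, r = 5 m, omega = 18 rad/s
For a point mass: I = m*r^2
I = 7*5^2 = 7*25 = 175
L = I*omega = 175*18
L = 3150 kg*m^2/s

3150 kg*m^2/s


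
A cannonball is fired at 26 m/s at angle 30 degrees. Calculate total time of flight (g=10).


Given: v0 = 26 m/s, theta = 30 deg, g = 10 m/s^2
sin(30) = 1/2
Using T = 2*v0*sin(theta) / g
T = 2*26*1/2 / 10
T = 26 / 10
T = 13/5 s

13/5 s


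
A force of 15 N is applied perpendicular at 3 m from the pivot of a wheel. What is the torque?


Given: F = 15 N, r = 3 m, angle = 90 deg (perpendicular)
Using tau = F * r * sin(90)
sin(90) = 1
tau = 15 * 3 * 1
tau = 45 Nm

45 Nm


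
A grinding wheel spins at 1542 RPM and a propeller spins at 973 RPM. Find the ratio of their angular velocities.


Given: RPM_A = 1542, RPM_B = 973
omega = 2*pi*RPM/60, so omega_A/omega_B = RPM_A / RPM_B
omega_A/omega_B = 1542 / 973
omega_A/omega_B = 1542/973

1542/973


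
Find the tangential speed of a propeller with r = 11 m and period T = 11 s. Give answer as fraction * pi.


Given: radius r = 11 m, period T = 11 s
Using v = 2*pi*r / T
v = 2*pi*11 / 11
v = 22*pi / 11
v = 2*pi m/s

2*pi m/s


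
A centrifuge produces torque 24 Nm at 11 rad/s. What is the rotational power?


Given: tau = 24 Nm, omega = 11 rad/s
Using P = tau * omega
P = 24 * 11
P = 264 W

264 W


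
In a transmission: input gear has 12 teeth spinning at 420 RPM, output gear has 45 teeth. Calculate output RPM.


Given: N1 = 12 teeth, w1 = 420 RPM, N2 = 45 teeth
Using N1*w1 = N2*w2
w2 = N1*w1 / N2
w2 = 12*420 / 45
w2 = 5040 / 45
w2 = 112 RPM

112 RPM


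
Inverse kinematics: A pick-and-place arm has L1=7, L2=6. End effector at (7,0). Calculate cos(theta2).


Given: L1 = 7, L2 = 6, target (x, y) = (7, 0)
Using cos(theta2) = (x^2 + y^2 - L1^2 - L2^2) / (2*L1*L2)
x^2 + y^2 = 7^2 + 0 = 49
L1^2 + L2^2 = 49 + 36 = 85
Numerator = 49 - 85 = -36
Denominator = 2*7*6 = 84
cos(theta2) = -36/84 = -3/7

-3/7


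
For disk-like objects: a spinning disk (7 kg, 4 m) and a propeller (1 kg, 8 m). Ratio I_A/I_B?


Given: M1=7 kg, R1=4 m, M2=1 kg, R2=8 m
For a disk: I = (1/2)*M*R^2, so I_A/I_B = (M1*R1^2)/(M2*R2^2)
M1*R1^2 = 7*16 = 112
M2*R2^2 = 1*64 = 64
I_A/I_B = 112/64 = 7/4

7/4


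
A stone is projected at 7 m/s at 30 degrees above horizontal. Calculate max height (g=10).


Given: v0 = 7 m/s, theta = 30 deg, g = 10 m/s^2
sin^2(30) = 1/4
Using H = v0^2 * sin^2(theta) / (2*g)
H = 7^2 * 1/4 / (2*10)
H = 49 * 1/4 / 20
H = 49/4 / 20
H = 49/80 m

49/80 m


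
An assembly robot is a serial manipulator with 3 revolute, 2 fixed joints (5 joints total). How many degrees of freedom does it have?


Given: serial robot with 3 revolute, 2 fixed joints
DOF contribution per joint type: revolute=1, prismatic=1, spherical=3, fixed=0
DOF = 3*1 + 2*0
DOF = 3

3


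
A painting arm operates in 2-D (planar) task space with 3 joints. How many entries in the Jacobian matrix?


Given: task space dimension = 2, joints = 3
Jacobian is a 2 x 3 matrix
Total entries = rows * columns
Total = 2 * 3
Total = 6

6


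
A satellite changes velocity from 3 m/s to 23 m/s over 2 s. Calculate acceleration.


Given: initial velocity v0 = 3 m/s, final velocity v = 23 m/s, time t = 2 s
Using a = (v - v0) / t
a = (23 - 3) / 2
a = 20 / 2
a = 10 m/s^2

10 m/s^2


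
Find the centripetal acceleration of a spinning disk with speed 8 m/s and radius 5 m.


Given: v = 8 m/s, r = 5 m
Using a_c = v^2 / r
a_c = 8^2 / 5
a_c = 64 / 5
a_c = 64/5 m/s^2

64/5 m/s^2


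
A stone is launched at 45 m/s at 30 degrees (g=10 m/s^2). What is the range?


Given: v0 = 45 m/s, theta = 30 deg, g = 10 m/s^2
sin(2*30) = sin(60) = sqrt(3)/2
Using R = v0^2 * sin(2*theta) / g
R = 45^2 * (sqrt(3)/2) / 10
R = 2025 * sqrt(3) / 20
R = 405/4*sqrt(3) m

405/4*sqrt(3) m


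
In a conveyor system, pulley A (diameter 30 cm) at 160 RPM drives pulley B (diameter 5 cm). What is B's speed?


Given: D1 = 30 cm, w1 = 160 RPM, D2 = 5 cm
Using D1*w1 = D2*w2
w2 = D1*w1 / D2
w2 = 30*160 / 5
w2 = 4800 / 5
w2 = 960 RPM

960 RPM


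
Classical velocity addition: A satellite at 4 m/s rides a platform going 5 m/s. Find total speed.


Given: object velocity = 4 m/s, platform velocity = 5 m/s (same direction)
Using classical velocity addition: v_total = v_object + v_platform
v_total = 4 + 5
v_total = 9 m/s

9 m/s


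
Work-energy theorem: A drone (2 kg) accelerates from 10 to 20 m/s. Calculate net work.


Given: m = 2 kg, v0 = 10 m/s, v = 20 m/s
Using W = (1/2)*m*(v^2 - v0^2)
v^2 = 20^2 = 400
v0^2 = 10^2 = 100
v^2 - v0^2 = 400 - 100 = 300
W = (1/2)*2*300 = 300 J

300 J


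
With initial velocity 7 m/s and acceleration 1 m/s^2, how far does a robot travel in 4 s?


Given: v0 = 7 m/s, a = 1 m/s^2, t = 4 s
Using s = v0*t + (1/2)*a*t^2
s = 7*4 + (1/2)*1*4^2
s = 28 + (1/2)*16
s = 28 + 8
s = 36

36 m


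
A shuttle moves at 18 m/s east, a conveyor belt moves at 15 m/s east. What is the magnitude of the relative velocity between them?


Given: v_A = 18 m/s east, v_B = 15 m/s east
Both move in the same direction; relative speed = |v_A - v_B|
|18 - 15| = |3|
= 3 m/s

3 m/s


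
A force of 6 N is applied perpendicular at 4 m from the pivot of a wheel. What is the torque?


Given: F = 6 N, r = 4 m, angle = 90 deg (perpendicular)
Using tau = F * r * sin(90)
sin(90) = 1
tau = 6 * 4 * 1
tau = 24 Nm

24 Nm


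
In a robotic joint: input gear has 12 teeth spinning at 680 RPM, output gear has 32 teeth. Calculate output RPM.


Given: N1 = 12 teeth, w1 = 680 RPM, N2 = 32 teeth
Using N1*w1 = N2*w2
w2 = N1*w1 / N2
w2 = 12*680 / 32
w2 = 8160 / 32
w2 = 255 RPM

255 RPM


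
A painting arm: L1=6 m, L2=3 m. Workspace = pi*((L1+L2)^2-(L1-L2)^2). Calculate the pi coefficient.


Given: L1 = 6, L2 = 3
(L1+L2)^2 = (9)^2 = 81
(L1-L2)^2 = (3)^2 = 9
Difference = 81 - 9 = 72
This equals 4*L1*L2 = 4*6*3 = 72
Workspace area = 72*pi

72


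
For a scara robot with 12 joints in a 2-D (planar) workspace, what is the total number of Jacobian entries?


Given: task space dimension = 2, joints = 12
Jacobian is a 2 x 12 matrix
Total entries = rows * columns
Total = 2 * 12
Total = 24

24


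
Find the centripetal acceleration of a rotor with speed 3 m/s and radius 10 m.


Given: v = 3 m/s, r = 10 m
Using a_c = v^2 / r
a_c = 3^2 / 10
a_c = 9 / 10
a_c = 9/10 m/s^2

9/10 m/s^2


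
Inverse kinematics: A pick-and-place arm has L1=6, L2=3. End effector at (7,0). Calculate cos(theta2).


Given: L1 = 6, L2 = 3, target (x, y) = (7, 0)
Using cos(theta2) = (x^2 + y^2 - L1^2 - L2^2) / (2*L1*L2)
x^2 + y^2 = 7^2 + 0 = 49
L1^2 + L2^2 = 36 + 9 = 45
Numerator = 49 - 45 = 4
Denominator = 2*6*3 = 36
cos(theta2) = 4/36 = 1/9

1/9


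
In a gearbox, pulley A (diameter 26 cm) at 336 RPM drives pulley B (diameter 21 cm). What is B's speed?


Given: D1 = 26 cm, w1 = 336 RPM, D2 = 21 cm
Using D1*w1 = D2*w2
w2 = D1*w1 / D2
w2 = 26*336 / 21
w2 = 8736 / 21
w2 = 416 RPM

416 RPM


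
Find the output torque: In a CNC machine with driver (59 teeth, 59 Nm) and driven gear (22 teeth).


Given: N1 = 59, N2 = 22, T1 = 59 Nm
Using T2/T1 = N2/N1
T2 = T1 * N2 / N1
T2 = 59 * 22 / 59
T2 = 1298 / 59
T2 = 22 Nm

22 Nm


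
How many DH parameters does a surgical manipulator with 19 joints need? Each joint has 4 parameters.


Given: 19 joints, 4 DH parameters per joint (d, theta, a, alpha)
Total DH parameters = number_of_joints * 4
Total = 19 * 4
Total = 76

76


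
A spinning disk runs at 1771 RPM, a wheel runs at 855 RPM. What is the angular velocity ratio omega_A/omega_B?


Given: RPM_A = 1771, RPM_B = 855
omega = 2*pi*RPM/60, so omega_A/omega_B = RPM_A / RPM_B
omega_A/omega_B = 1771 / 855
omega_A/omega_B = 1771/855

1771/855


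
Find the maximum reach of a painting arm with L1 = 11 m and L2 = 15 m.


Given: L1 = 11 m, L2 = 15 m
For a 2-link planar arm, max reach = L1 + L2 (fully extended)
Max reach = 11 + 15
Max reach = 26 m

26 m
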